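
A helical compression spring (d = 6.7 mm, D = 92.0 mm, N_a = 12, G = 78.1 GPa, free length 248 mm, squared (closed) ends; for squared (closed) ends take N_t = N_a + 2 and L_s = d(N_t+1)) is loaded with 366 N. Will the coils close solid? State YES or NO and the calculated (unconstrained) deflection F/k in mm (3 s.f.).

k = Gd⁴/(8D³N_a) = (78.1×10³)(6.7⁴)/(8·92.0³·12) = 2.1053 N/mm
N_t = 14; L_s = 6.7·15 = 100.5 mm; δ_solid = L₀ − L_s = 248 − 100.5 = 147.5 mm
δ = F/k = 366/2.1053 = 173.85 mm
δ ≥ δ_solid → spring goes solid

YES, δ = 174 mm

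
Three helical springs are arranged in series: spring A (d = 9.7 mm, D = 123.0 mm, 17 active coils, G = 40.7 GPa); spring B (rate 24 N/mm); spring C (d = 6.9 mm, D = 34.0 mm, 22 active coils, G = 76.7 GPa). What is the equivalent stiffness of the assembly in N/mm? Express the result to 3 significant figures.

1.28 N/mm

k_A = Gd⁴/(8D³N_a) = (40.7×10³)(9.7⁴)/(8·123.0³·17) = 1.4237 N/mm
k_C = Gd⁴/(8D³N_a) = (76.7×10³)(6.9⁴)/(8·34.0³·22) = 25.133 N/mm
Series: 1/k_eq = 1/1.4237 + 1/24 + 1/25.133 = 0.78384; k_eq = 1.2758 N/mm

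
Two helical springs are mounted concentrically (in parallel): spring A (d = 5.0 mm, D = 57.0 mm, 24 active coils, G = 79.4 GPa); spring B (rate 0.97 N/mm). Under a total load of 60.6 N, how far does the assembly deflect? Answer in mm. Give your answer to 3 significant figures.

25.6 mm

k_A = Gd⁴/(8D³N_a) = (79.4×10³)(5.0⁴)/(8·57.0³·24) = 1.3956 N/mm
Parallel: k_eq = 1.3956 + 0.97 = 2.3656 N/mm
δ = F/k_eq = 60.6/2.3656 = 25.617 mm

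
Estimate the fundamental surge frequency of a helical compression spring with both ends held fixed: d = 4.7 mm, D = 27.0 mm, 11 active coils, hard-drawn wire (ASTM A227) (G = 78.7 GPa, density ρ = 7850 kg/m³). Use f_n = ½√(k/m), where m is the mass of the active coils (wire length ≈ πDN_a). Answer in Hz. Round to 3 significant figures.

209 Hz

k = Gd⁴/(8D³N_a) = (78.7×10³)(4.7⁴)/(8·27.0³·11) = 22.171 N/mm = 22171 N/m
Wire length L = πDN_a = π·27.0·11 = 933.05 mm
m = ρ·(πd²/4)·L = 7850 × 17.349×10⁻⁶ m² × 0.93305 m = 0.12708 kg
f_n = ½√(k/m) = 0.5·√(22171/0.12708) = 0.5·√(1.7447e+05) = 208.85 Hz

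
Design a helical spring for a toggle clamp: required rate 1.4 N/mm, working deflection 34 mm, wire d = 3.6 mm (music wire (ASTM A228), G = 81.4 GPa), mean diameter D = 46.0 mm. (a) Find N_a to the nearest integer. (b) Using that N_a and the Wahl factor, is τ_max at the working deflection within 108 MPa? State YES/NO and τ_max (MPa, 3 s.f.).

(a) 13 coils; (b) NO, τ_max = 128 MPa

N_a = Gd⁴/(8D³k) = (81.4×10³)(3.6⁴)/(8·46.0³·1.4) = 12.54 → N_a = 13
Actual rate k = Gd⁴/(8D³·13) = 1.3506 N/mm
Working load F = kδ = 1.3506·34 = 45.92 N
C = 46.0/3.6 = 12.7778; K_W = (4C−1)/(4C−4)+0.615/C = 1.1118
τ_max = K_W·8FD/(πd³) = 1.1118·115.29 = 128.18 MPa
τ_max > 108 MPa → exceeds allowable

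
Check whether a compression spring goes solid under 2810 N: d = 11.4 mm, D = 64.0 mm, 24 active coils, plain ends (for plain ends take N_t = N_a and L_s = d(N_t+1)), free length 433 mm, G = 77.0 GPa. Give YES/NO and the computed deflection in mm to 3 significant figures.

k = Gd⁴/(8D³N_a) = (77.0×10³)(11.4⁴)/(8·64.0³·24) = 25.839 N/mm
N_t = 24; L_s = 11.4·25 = 285 mm; δ_solid = L₀ − L_s = 433 − 285 = 148 mm
δ = F/k = 2810/25.839 = 108.75 mm
δ < δ_solid → spring does not go solid

NO, δ = 109 mm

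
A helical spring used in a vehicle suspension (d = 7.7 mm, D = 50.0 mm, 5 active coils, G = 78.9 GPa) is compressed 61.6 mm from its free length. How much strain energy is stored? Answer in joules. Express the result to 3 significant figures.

105 J

k = Gd⁴/(8D³N_a) = (78.9×10³)(7.7⁴)/(8·50.0³·5) = 55.471 N/mm
U = ½kδ² = 0.5 × 55.471 × 61.6² = 1.0524e+05 N·mm = 105.24 J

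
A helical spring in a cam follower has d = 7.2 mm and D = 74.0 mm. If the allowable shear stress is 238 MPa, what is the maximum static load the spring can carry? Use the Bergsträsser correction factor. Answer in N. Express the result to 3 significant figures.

417 N

C = D/d = 74.0/7.2 = 10.2778
K_B = (4C+2)/(4C−3) = 43.111/38.111 = 1.1312
τ_max = K·8FD/(πd³) → F_max = τ_allow·πd³/(8DK)
F_max = 238·π·7.2³/(8·74.0·1.1312) = 2.7908e+05/669.67 = 416.74 N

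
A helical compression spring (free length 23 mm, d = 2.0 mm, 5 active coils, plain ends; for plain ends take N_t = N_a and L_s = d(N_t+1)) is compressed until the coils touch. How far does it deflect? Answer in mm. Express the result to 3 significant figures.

11.0 mm

N_t = 5; L_s = 2.0·6 = 12 mm
δ_solid = L₀ − L_s = 23 − 12 = 11 mm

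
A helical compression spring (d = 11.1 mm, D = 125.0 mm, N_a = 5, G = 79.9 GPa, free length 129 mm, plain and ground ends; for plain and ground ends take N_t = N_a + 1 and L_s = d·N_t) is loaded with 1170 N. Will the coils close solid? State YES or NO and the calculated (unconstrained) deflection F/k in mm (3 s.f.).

k = Gd⁴/(8D³N_a) = (79.9×10³)(11.1⁴)/(8·125.0³·5) = 15.526 N/mm
N_t = 6; L_s = 11.1·6 = 66.6 mm; δ_solid = L₀ − L_s = 129 − 66.6 = 62.4 mm
δ = F/k = 1170/15.526 = 75.359 mm
δ ≥ δ_solid → spring goes solid

YES, δ = 75.4 mm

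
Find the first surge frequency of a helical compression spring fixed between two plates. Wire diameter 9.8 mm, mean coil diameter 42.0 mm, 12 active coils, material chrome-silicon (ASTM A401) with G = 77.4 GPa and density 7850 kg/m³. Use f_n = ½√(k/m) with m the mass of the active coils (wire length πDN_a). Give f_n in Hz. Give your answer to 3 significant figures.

164 Hz

k = Gd⁴/(8D³N_a) = (77.4×10³)(9.8⁴)/(8·42.0³·12) = 100.38 N/mm = 1.0038e+05 N/m
Wire length L = πDN_a = π·42.0·12 = 1583.4 mm
m = ρ·(πd²/4)·L = 7850 × 75.43×10⁻⁶ m² × 1.5834 m = 0.93754 kg
f_n = ½√(k/m) = 0.5·√(1.0038e+05/0.93754) = 0.5·√(1.0706e+05) = 163.6 Hz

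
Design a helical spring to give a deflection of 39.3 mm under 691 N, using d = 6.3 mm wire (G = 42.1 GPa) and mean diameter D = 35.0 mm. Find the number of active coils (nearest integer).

11

Required rate k = F/δ = 691/39.3 = 17.583 N/mm
N_a = Gd⁴/(8D³k) = (42.1×10³ × 6.3⁴)/(8 × 35.0³ × 17.583)
    = 6.632e+07 / 6.03087e+06 = 11 → 11 coils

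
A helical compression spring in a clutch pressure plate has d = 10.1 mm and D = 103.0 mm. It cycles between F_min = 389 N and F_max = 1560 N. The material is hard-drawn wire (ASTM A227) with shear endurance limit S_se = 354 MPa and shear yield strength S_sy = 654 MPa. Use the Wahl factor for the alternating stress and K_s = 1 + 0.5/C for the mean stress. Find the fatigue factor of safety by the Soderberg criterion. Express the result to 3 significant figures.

1.14

C = D/d = 103.0/10.1 = 10.1980; K_W = (4C−1)/(4C−4)+0.615/C = 1.1418; K_s = 1+0.5/C = 1.0490
F_a = (F_max−F_min)/2 = 585.5 N; F_m = (F_max+F_min)/2 = 974.5 N
τ_a = K_W·8F_aD/(πd³) = 1.1418 × 149.05 = 170.2 MPa
τ_m = K_s·8F_mD/(πd³) = 1.0490 × 248.08 = 260.25 MPa
Soderberg: 1/n_f = τ_a/S_se + τ_m/S_sy = 170.2/354 + 260.25/654 = 0.48078 + 0.39793 = 0.87871
n_f = 1/0.87871 = 1.138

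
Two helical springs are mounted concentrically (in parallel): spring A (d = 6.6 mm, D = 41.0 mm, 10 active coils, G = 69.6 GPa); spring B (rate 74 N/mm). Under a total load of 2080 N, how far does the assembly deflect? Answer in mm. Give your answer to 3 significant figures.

k_A = Gd⁴/(8D³N_a) = (69.6×10³)(6.6⁴)/(8·41.0³·10) = 23.952 N/mm
Parallel: k_eq = 23.952 + 74 = 97.952 N/mm
δ = F/k_eq = 2080/97.952 = 21.235 mm

21.2 mm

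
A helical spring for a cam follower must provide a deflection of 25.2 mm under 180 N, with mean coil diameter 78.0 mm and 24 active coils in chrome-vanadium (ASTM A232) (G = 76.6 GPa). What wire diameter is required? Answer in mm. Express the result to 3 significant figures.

9.60 mm

Required rate k = F/δ = 180/25.2 = 7.1429 N/mm
d = (8D³N_a·k / G)^(1/4) = (8·78.0³·24·7.1429 / (76.6×10³))^0.25
  = (8496.3)^0.25 = 9.6008 mm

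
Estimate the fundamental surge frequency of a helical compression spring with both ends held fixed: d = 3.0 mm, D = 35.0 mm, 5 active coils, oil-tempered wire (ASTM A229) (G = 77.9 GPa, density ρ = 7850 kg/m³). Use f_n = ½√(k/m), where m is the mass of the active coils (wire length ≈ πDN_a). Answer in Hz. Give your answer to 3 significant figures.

k = Gd⁴/(8D³N_a) = (77.9×10³)(3.0⁴)/(8·35.0³·5) = 3.6792 N/mm = 3679.2 N/m
Wire length L = πDN_a = π·35.0·5 = 549.78 mm
m = ρ·(πd²/4)·L = 7850 × 7.0686×10⁻⁶ m² × 0.54978 m = 0.030506 kg
f_n = ½√(k/m) = 0.5·√(3679.2/0.030506) = 0.5·√(1.2061e+05) = 173.64 Hz

174 Hz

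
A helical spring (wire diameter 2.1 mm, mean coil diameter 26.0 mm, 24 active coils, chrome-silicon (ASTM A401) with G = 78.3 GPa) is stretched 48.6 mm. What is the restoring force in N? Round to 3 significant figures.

k = Gd⁴/(8D³N_a) = (78.3×10³)(2.1⁴)/(8·26.0³·24) = 0.45125 N/mm
F = k·δ = 0.45125 × 48.6 = 21.931 N

21.9 N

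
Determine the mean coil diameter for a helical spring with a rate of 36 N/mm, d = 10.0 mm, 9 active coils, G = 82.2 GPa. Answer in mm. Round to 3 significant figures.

D = (Gd⁴/(8N_a·k))^(1/3) = (82.2×10³·10.0⁴/(8·9·36))^(1/3)
  = (317130)^(1/3) = 68.1939 mm

68.2 mm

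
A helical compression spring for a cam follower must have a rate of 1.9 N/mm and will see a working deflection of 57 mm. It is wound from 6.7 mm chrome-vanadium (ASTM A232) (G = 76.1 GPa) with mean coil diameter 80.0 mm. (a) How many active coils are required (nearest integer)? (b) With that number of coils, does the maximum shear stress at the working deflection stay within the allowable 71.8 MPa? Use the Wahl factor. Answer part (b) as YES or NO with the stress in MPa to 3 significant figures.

N_a = Gd⁴/(8D³k) = (76.1×10³)(6.7⁴)/(8·80.0³·1.9) = 19.7 → N_a = 20
Actual rate k = Gd⁴/(8D³·20) = 1.8719 N/mm
Working load F = kδ = 1.8719·57 = 106.7 N
C = 80.0/6.7 = 11.9403; K_W = (4C−1)/(4C−4)+0.615/C = 1.1201
τ_max = K_W·8FD/(πd³) = 1.1201·72.273 = 80.95 MPa
τ_max > 71.8 MPa → exceeds allowable

(a) 20 coils; (b) NO, τ_max = 80.9 MPa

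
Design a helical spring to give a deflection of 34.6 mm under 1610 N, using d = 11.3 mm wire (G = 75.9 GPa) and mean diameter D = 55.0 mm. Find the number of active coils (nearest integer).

20

Required rate k = F/δ = 1610/34.6 = 46.532 N/mm
N_a = Gd⁴/(8D³k) = (75.9×10³ × 11.3⁴)/(8 × 55.0³ × 46.532)
    = 1.23753e+09 / 6.19338e+07 = 19.98 → 20 coils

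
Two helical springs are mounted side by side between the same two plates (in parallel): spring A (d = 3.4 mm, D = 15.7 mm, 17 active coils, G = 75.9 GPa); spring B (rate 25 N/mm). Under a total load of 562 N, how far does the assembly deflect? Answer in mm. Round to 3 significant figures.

12.7 mm

k_A = Gd⁴/(8D³N_a) = (75.9×10³)(3.4⁴)/(8·15.7³·17) = 19.272 N/mm
Parallel: k_eq = 19.272 + 25 = 44.272 N/mm
δ = F/k_eq = 562/44.272 = 12.694 mm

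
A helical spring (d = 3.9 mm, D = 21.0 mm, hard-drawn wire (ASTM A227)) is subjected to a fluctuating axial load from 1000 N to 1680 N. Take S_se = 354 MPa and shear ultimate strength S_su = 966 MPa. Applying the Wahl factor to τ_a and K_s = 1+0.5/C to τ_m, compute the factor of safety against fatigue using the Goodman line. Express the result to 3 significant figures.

0.403

C = D/d = 21.0/3.9 = 5.3846; K_W = (4C−1)/(4C−4)+0.615/C = 1.2853; K_s = 1+0.5/C = 1.0929
F_a = (F_max−F_min)/2 = 340 N; F_m = (F_max+F_min)/2 = 1340 N
τ_a = K_W·8F_aD/(πd³) = 1.2853 × 306.51 = 393.95 MPa
τ_m = K_s·8F_mD/(πd³) = 1.0929 × 1208 = 1320.2 MPa
Goodman: 1/n_f = τ_a/S_se + τ_m/S_su = 393.95/354 + 1320.2/966 = 1.11284 + 1.36665 = 2.4795
n_f = 1/2.4795 = 0.4033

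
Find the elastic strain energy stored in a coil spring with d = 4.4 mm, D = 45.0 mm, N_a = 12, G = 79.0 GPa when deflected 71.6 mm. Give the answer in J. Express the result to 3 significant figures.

k = Gd⁴/(8D³N_a) = (79.0×10³)(4.4⁴)/(8·45.0³·12) = 3.3848 N/mm
U = ½kδ² = 0.5 × 3.3848 × 71.6² = 8676.1 N·mm = 8.6761 J

8.68 J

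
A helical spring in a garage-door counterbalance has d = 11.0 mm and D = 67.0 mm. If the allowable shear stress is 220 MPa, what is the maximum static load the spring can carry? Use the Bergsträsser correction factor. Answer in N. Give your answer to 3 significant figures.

C = D/d = 67.0/11.0 = 6.0909
K_B = (4C+2)/(4C−3) = 26.364/21.364 = 1.2340
τ_max = K·8FD/(πd³) → F_max = τ_allow·πd³/(8DK)
F_max = 220·π·11.0³/(8·67.0·1.2340) = 9.1992e+05/661.45 = 1390.8 N

1390 N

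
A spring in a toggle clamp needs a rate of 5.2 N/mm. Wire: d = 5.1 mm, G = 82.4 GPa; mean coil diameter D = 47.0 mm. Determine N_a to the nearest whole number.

N_a = Gd⁴/(8D³k) = (82.4×10³ × 5.1⁴)/(8 × 47.0³ × 5.2)
    = 5.57453e+07 / 4.31904e+06 = 12.91 → 13 coils

13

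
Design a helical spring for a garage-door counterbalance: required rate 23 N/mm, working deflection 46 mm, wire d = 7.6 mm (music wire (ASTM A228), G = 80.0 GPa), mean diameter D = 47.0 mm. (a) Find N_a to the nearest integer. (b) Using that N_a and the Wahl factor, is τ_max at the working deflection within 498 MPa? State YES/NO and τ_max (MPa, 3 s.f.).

N_a = Gd⁴/(8D³k) = (80.0×10³)(7.6⁴)/(8·47.0³·23) = 13.97 → N_a = 14
Actual rate k = Gd⁴/(8D³·14) = 22.953 N/mm
Working load F = kδ = 22.953·46 = 1055.8 N
C = 47.0/7.6 = 6.1842; K_W = (4C−1)/(4C−4)+0.615/C = 1.2441
τ_max = K_W·8FD/(πd³) = 1.2441·287.86 = 358.14 MPa
τ_max ≤ 498 MPa → acceptable

(a) 14 coils; (b) YES, τ_max = 358 MPa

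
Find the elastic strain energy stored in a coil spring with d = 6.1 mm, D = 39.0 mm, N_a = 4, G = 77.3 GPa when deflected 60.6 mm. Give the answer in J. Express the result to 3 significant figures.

104 J

k = Gd⁴/(8D³N_a) = (77.3×10³)(6.1⁴)/(8·39.0³·4) = 56.384 N/mm
U = ½kδ² = 0.5 × 56.384 × 60.6² = 1.0353e+05 N·mm = 103.53 J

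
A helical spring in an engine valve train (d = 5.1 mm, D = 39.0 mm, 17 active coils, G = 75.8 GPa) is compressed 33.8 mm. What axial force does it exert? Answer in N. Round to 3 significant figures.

215 N

k = Gd⁴/(8D³N_a) = (75.8×10³)(5.1⁴)/(8·39.0³·17) = 6.3565 N/mm
F = k·δ = 6.3565 × 33.8 = 214.85 N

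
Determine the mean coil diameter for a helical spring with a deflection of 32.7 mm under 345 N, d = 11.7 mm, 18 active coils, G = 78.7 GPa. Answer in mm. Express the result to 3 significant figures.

Required rate k = F/δ = 345/32.7 = 10.55 N/mm
D = (Gd⁴/(8N_a·k))^(1/3) = (78.7×10³·11.7⁴/(8·18·10.55))^(1/3)
  = (970698)^(1/3) = 99.0136 mm

99.0 mm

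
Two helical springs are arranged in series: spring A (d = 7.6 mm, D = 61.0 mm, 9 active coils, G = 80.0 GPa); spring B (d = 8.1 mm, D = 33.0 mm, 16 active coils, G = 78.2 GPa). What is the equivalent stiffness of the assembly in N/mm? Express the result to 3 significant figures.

k_A = Gd⁴/(8D³N_a) = (80.0×10³)(7.6⁴)/(8·61.0³·9) = 16.331 N/mm
k_B = Gd⁴/(8D³N_a) = (78.2×10³)(8.1⁴)/(8·33.0³·16) = 73.18 N/mm
Series: 1/k_eq = 1/16.331 + 1/73.18 = 0.074897; k_eq = 13.352 N/mm

13.4 N/mm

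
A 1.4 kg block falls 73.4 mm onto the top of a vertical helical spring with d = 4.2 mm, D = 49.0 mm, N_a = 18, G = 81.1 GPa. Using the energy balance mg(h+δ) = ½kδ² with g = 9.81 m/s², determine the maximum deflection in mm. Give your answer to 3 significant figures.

k = Gd⁴/(8D³N_a) = (81.1×10³)(4.2⁴)/(8·49.0³·18) = 1.4896 N/mm
W = mg = 1.4 × 9.81 = 13.734 N
½kδ² − Wδ − Wh = 0 → δ = (W + √(W² + 2kWh))/k
δ = (13.734 + √(188.62 + 3003.24))/1.4896 = (13.734 + 56.497)/1.4896 = 47.148 mm

47.1 mm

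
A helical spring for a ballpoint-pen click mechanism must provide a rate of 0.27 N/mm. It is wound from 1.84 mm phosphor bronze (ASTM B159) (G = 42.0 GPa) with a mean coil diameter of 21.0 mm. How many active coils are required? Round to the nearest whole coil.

N_a = Gd⁴/(8D³k) = (42.0×10³ × 1.84⁴)/(8 × 21.0³ × 0.27)
    = 481416 / 20003.8 = 24.07 → 24 coils

24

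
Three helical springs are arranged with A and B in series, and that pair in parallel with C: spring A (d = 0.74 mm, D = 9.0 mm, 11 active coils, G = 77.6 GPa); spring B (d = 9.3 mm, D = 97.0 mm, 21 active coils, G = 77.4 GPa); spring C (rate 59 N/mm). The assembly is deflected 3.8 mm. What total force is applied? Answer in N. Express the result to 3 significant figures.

225 N

k_A = Gd⁴/(8D³N_a) = (77.6×10³)(0.74⁴)/(8·9.0³·11) = 0.36273 N/mm
k_B = Gd⁴/(8D³N_a) = (77.4×10³)(9.3⁴)/(8·97.0³·21) = 3.7761 N/mm
Springs A,B series: k_AB = 1/(1/0.36273+1/3.7761) = 0.33094 N/mm; parallel with C: k_eq = 0.33094+59 = 59.331 N/mm
F = k_eq·δ = 59.331·3.8 = 225.46 N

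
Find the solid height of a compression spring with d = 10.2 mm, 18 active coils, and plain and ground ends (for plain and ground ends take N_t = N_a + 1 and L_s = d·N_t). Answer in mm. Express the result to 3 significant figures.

plain and ground ends: N_t = N_a + 1 = 18 + 1 = 19
L_s = d·N_t = 10.2 × 19 = 193.8 mm

194 mm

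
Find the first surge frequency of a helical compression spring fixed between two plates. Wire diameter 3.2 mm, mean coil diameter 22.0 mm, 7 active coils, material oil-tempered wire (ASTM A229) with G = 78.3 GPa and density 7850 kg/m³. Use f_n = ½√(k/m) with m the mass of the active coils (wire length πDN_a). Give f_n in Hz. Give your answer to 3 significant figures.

k = Gd⁴/(8D³N_a) = (78.3×10³)(3.2⁴)/(8·22.0³·7) = 13.769 N/mm = 13769 N/m
Wire length L = πDN_a = π·22.0·7 = 483.81 mm
m = ρ·(πd²/4)·L = 7850 × 8.0425×10⁻⁶ m² × 0.48381 m = 0.030544 kg
f_n = ½√(k/m) = 0.5·√(13769/0.030544) = 0.5·√(4.5079e+05) = 335.7 Hz

336 Hz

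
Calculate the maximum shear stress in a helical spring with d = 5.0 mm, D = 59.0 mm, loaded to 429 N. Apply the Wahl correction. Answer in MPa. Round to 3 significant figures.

578 MPa

Spring index C = D/d = 59.0/5.0 = 11.8000
K_W = (4C−1)/(4C−4) + 0.615/C = 46.200/43.200 + 0.0521 = 1.1216
τ₀ = 8FD/(πd³) = 8·429·59.0/(π·5.0³) = 202488/392.7 = 515.63 MPa
τ_max = K·τ₀ = 1.1216 × 515.63 = 578.31 MPa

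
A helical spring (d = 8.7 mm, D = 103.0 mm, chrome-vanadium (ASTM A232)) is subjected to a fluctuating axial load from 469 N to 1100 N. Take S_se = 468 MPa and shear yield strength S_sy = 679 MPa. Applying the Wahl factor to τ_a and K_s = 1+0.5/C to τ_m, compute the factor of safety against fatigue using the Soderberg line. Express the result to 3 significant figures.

C = D/d = 103.0/8.7 = 11.8391; K_W = (4C−1)/(4C−4)+0.615/C = 1.1211; K_s = 1+0.5/C = 1.0422
F_a = (F_max−F_min)/2 = 315.5 N; F_m = (F_max+F_min)/2 = 784.5 N
τ_a = K_W·8F_aD/(πd³) = 1.1211 × 125.67 = 140.89 MPa
τ_m = K_s·8F_mD/(πd³) = 1.0422 × 312.47 = 325.67 MPa
Soderberg: 1/n_f = τ_a/S_se + τ_m/S_sy = 140.89/468 + 325.67/679 = 0.30105 + 0.47963 = 0.78068
n_f = 1/0.78068 = 1.281

1.28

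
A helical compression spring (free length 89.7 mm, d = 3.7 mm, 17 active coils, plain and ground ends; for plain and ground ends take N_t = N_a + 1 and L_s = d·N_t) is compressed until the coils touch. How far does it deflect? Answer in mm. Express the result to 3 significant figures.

N_t = 18; L_s = 3.7·18 = 66.6 mm
δ_solid = L₀ − L_s = 89.7 − 66.6 = 23.1 mm

23.1 mm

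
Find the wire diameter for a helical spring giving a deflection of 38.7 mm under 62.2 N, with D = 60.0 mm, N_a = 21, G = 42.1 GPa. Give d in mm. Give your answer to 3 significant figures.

6.10 mm

Required rate k = F/δ = 62.2/38.7 = 1.6072 N/mm
d = (8D³N_a·k / G)^(1/4) = (8·60.0³·21·1.6072 / (42.1×10³))^0.25
  = (1385.4)^0.25 = 6.1008 mm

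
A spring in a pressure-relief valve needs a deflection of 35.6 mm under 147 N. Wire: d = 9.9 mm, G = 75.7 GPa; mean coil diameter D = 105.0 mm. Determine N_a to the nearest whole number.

Required rate k = F/δ = 147/35.6 = 4.1292 N/mm
N_a = Gd⁴/(8D³k) = (75.7×10³ × 9.9⁴)/(8 × 105.0³ × 4.1292)
    = 7.27171e+08 / 3.82406e+07 = 19.02 → 19 coils

19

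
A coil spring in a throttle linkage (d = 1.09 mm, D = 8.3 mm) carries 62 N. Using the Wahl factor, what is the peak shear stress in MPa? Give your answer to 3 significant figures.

1210 MPa

Spring index C = D/d = 8.3/1.09 = 7.6147
K_W = (4C−1)/(4C−4) + 0.615/C = 29.459/26.459 + 0.0808 = 1.1941
τ₀ = 8FD/(πd³) = 8·62·8.3/(π·1.09³) = 4116.8/4.0685 = 1011.9 MPa
τ_max = K·τ₀ = 1.1941 × 1011.9 = 1208.3 MPa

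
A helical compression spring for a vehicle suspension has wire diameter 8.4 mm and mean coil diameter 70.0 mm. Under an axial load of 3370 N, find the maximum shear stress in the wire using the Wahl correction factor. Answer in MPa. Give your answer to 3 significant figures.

Spring index C = D/d = 70.0/8.4 = 8.3333
K_W = (4C−1)/(4C−4) + 0.615/C = 32.333/29.333 + 0.0738 = 1.1761
τ₀ = 8FD/(πd³) = 8·3370·70.0/(π·8.4³) = 1.8872e+06/1862 = 1013.5 MPa
τ_max = K·τ₀ = 1.1761 × 1013.5 = 1192 MPa

1190 MPa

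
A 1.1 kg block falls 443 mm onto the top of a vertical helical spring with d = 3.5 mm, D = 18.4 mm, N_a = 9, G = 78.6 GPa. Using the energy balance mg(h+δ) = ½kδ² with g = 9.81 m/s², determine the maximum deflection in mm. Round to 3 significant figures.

k = Gd⁴/(8D³N_a) = (78.6×10³)(3.5⁴)/(8·18.4³·9) = 26.297 N/mm
W = mg = 1.1 × 9.81 = 10.791 N
½kδ² − Wδ − Wh = 0 → δ = (W + √(W² + 2kWh))/k
δ = (10.791 + √(116.45 + 251423))/26.297 = (10.791 + 501.54)/26.297 = 19.482 mm

19.5 mm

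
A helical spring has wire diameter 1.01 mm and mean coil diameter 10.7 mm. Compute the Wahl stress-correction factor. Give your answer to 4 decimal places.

1.1362

C = D/d = 10.7/1.01 = 10.5941
K_W = (4C−1)/(4C−4) + 0.615/C = 41.376/38.376 + 0.0581 = 1.1362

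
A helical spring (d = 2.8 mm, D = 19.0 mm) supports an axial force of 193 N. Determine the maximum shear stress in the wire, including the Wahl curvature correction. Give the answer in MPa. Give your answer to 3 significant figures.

Spring index C = D/d = 19.0/2.8 = 6.7857
K_W = (4C−1)/(4C−4) + 0.615/C = 26.143/23.143 + 0.0906 = 1.2203
τ₀ = 8FD/(πd³) = 8·193·19.0/(π·2.8³) = 29336/68.964 = 425.38 MPa
τ_max = K·τ₀ = 1.2203 × 425.38 = 519.07 MPa

519 MPa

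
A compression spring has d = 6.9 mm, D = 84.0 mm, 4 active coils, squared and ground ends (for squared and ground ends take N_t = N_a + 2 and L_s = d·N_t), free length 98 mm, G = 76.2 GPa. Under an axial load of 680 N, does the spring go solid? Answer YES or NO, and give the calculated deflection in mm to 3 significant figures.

YES, δ = 74.7 mm

k = Gd⁴/(8D³N_a) = (76.2×10³)(6.9⁴)/(8·84.0³·4) = 9.1068 N/mm
N_t = 6; L_s = 6.9·6 = 41.4 mm; δ_solid = L₀ − L_s = 98 − 41.4 = 56.6 mm
δ = F/k = 680/9.1068 = 74.67 mm
δ ≥ δ_solid → spring goes solid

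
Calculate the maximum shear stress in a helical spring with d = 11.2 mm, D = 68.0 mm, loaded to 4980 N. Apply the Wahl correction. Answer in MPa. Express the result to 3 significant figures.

Spring index C = D/d = 68.0/11.2 = 6.0714
K_W = (4C−1)/(4C−4) + 0.615/C = 23.286/20.286 + 0.1013 = 1.2492
τ₀ = 8FD/(πd³) = 8·4980·68.0/(π·11.2³) = 2.70912e+06/4413.7 = 613.8 MPa
τ_max = K·τ₀ = 1.2492 × 613.8 = 766.74 MPa

767 MPa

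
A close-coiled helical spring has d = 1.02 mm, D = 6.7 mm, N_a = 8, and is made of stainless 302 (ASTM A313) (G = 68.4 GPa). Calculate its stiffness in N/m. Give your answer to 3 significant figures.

3850 N/m

k = Gd⁴/(8D³N_a) = (68.4×10³ × 1.02⁴) / (8 × 6.7³ × 8)
  = 74038.4 / 19248.8 = 3.8464 N/mm = 3846.4 N/m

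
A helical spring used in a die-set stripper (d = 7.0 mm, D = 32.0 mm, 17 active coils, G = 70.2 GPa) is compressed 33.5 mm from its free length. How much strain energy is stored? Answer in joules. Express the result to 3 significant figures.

21.2 J

k = Gd⁴/(8D³N_a) = (70.2×10³)(7.0⁴)/(8·32.0³·17) = 37.822 N/mm
U = ½kδ² = 0.5 × 37.822 × 33.5² = 21223 N·mm = 21.223 J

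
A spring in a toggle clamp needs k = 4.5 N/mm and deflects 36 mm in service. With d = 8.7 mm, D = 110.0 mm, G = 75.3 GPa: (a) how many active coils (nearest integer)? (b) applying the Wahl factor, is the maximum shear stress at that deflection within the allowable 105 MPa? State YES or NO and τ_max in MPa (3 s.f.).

N_a = Gd⁴/(8D³k) = (75.3×10³)(8.7⁴)/(8·110.0³·4.5) = 9.003 → N_a = 9
Actual rate k = Gd⁴/(8D³·9) = 4.5015 N/mm
Working load F = kδ = 4.5015·36 = 162.06 N
C = 110.0/8.7 = 12.6437; K_W = (4C−1)/(4C−4)+0.615/C = 1.1131
τ_max = K_W·8FD/(πd³) = 1.1131·68.935 = 76.728 MPa
τ_max ≤ 105 MPa → acceptable

(a) 9 coils; (b) YES, τ_max = 76.7 MPa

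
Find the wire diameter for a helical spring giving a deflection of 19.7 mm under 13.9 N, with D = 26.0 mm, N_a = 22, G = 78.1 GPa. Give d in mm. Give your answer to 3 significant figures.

Required rate k = F/δ = 13.9/19.7 = 0.70558 N/mm
d = (8D³N_a·k / G)^(1/4) = (8·26.0³·22·0.70558 / (78.1×10³))^0.25
  = (27.947)^0.25 = 2.2992 mm

2.30 mm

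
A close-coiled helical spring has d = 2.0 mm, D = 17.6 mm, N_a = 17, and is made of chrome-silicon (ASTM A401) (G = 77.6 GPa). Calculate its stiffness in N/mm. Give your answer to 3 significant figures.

k = Gd⁴/(8D³N_a) = (77.6×10³ × 2.0⁴) / (8 × 17.6³ × 17)
  = 1.2416e+06 / 741442 = 1.6746 N/mm

1.67 N/mm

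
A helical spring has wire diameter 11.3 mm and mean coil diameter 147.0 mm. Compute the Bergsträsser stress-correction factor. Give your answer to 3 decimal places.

1.102

C = D/d = 147.0/11.3 = 13.0088
K_B = (4C+2)/(4C−3) = 54.035/49.035 = 1.1020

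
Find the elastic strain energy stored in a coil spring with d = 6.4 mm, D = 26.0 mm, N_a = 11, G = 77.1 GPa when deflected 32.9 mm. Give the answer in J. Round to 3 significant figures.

45.3 J

k = Gd⁴/(8D³N_a) = (77.1×10³)(6.4⁴)/(8·26.0³·11) = 83.632 N/mm
U = ½kδ² = 0.5 × 83.632 × 32.9² = 45262 N·mm = 45.262 J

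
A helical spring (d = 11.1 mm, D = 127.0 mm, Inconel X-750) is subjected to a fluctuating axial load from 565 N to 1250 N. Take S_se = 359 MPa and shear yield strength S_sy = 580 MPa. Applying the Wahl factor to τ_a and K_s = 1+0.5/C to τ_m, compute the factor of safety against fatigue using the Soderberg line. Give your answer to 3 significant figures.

1.56

C = D/d = 127.0/11.1 = 11.4414; K_W = (4C−1)/(4C−4)+0.615/C = 1.1256; K_s = 1+0.5/C = 1.0437
F_a = (F_max−F_min)/2 = 342.5 N; F_m = (F_max+F_min)/2 = 907.5 N
τ_a = K_W·8F_aD/(πd³) = 1.1256 × 80.991 = 91.162 MPa
τ_m = K_s·8F_mD/(πd³) = 1.0437 × 214.6 = 223.97 MPa
Soderberg: 1/n_f = τ_a/S_se + τ_m/S_sy = 91.162/359 + 223.97/580 = 0.25393 + 0.38616 = 0.64009
n_f = 1/0.64009 = 1.562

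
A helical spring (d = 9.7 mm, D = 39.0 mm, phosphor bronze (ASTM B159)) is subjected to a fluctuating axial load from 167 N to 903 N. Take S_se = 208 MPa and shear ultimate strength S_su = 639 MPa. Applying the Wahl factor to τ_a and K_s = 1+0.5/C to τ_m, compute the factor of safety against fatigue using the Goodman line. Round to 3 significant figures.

C = D/d = 39.0/9.7 = 4.0206; K_W = (4C−1)/(4C−4)+0.615/C = 1.4013; K_s = 1+0.5/C = 1.1244
F_a = (F_max−F_min)/2 = 368 N; F_m = (F_max+F_min)/2 = 535 N
τ_a = K_W·8F_aD/(πd³) = 1.4013 × 40.044 = 56.112 MPa
τ_m = K_s·8F_mD/(πd³) = 1.1244 × 58.216 = 65.456 MPa
Goodman: 1/n_f = τ_a/S_se + τ_m/S_su = 56.112/208 + 65.456/639 = 0.26977 + 0.10243 = 0.3722
n_f = 1/0.3722 = 2.687

2.69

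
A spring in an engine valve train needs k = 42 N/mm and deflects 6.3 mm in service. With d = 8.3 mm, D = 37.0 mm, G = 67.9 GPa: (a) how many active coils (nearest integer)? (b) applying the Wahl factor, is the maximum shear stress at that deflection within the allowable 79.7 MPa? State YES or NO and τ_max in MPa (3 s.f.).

(a) 19 coils; (b) YES, τ_max = 58.9 MPa

N_a = Gd⁴/(8D³k) = (67.9×10³)(8.3⁴)/(8·37.0³·42) = 18.93 → N_a = 19
Actual rate k = Gd⁴/(8D³·19) = 41.854 N/mm
Working load F = kδ = 41.854·6.3 = 263.68 N
C = 37.0/8.3 = 4.4578; K_W = (4C−1)/(4C−4)+0.615/C = 1.3549
τ_max = K_W·8FD/(πd³) = 1.3549·43.449 = 58.867 MPa
τ_max ≤ 79.7 MPa → acceptable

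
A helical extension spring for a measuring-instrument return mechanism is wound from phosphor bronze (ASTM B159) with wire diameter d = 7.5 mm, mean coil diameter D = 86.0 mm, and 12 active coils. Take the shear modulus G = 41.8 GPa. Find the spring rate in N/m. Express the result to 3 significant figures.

2170 N/m

k = Gd⁴/(8D³N_a) = (41.8×10³ × 7.5⁴) / (8 × 86.0³ × 12)
  = 1.32258e+08 / 6.10614e+07 = 2.166 N/mm = 2166 N/m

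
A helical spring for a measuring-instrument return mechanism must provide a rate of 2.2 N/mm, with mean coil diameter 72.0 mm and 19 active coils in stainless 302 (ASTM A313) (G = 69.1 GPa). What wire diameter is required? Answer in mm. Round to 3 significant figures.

6.52 mm

d = (8D³N_a·k / G)^(1/4) = (8·72.0³·19·2.2 / (69.1×10³))^0.25
  = (1806.3)^0.25 = 6.5192 mm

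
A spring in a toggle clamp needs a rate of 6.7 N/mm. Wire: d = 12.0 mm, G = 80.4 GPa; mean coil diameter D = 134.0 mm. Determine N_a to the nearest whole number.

N_a = Gd⁴/(8D³k) = (80.4×10³ × 12.0⁴)/(8 × 134.0³ × 6.7)
    = 1.66717e+09 / 1.28967e+08 = 12.93 → 13 coils

13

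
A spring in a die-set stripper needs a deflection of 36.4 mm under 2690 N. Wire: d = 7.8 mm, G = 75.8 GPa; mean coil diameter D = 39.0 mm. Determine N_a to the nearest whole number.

8

Required rate k = F/δ = 2690/36.4 = 73.901 N/mm
N_a = Gd⁴/(8D³k) = (75.8×10³ × 7.8⁴)/(8 × 39.0³ × 73.901)
    = 2.80574e+08 / 3.50699e+07 = 8 → 8 coils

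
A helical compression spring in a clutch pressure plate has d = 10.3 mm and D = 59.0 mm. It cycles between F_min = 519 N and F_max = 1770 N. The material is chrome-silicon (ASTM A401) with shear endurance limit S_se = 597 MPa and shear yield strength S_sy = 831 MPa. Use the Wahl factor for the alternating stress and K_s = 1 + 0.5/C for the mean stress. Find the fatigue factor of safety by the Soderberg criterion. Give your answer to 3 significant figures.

C = D/d = 59.0/10.3 = 5.7282; K_W = (4C−1)/(4C−4)+0.615/C = 1.2660; K_s = 1+0.5/C = 1.0873
F_a = (F_max−F_min)/2 = 625.5 N; F_m = (F_max+F_min)/2 = 1144.5 N
τ_a = K_W·8F_aD/(πd³) = 1.2660 × 86.002 = 108.88 MPa
τ_m = K_s·8F_mD/(πd³) = 1.0873 × 157.36 = 171.1 MPa
Soderberg: 1/n_f = τ_a/S_se + τ_m/S_sy = 108.88/597 + 171.1/831 = 0.18237 + 0.20589 = 0.38827
n_f = 1/0.38827 = 2.576

2.58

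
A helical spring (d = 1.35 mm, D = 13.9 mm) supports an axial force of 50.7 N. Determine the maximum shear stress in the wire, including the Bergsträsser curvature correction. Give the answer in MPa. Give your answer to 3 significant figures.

Spring index C = D/d = 13.9/1.35 = 10.2963
K_B = (4C+2)/(4C−3) = 43.185/38.185 = 1.1309
τ₀ = 8FD/(πd³) = 8·50.7·13.9/(π·1.35³) = 5637.84/7.7295 = 729.39 MPa
τ_max = K·τ₀ = 1.1309 × 729.39 = 824.9 MPa

825 MPa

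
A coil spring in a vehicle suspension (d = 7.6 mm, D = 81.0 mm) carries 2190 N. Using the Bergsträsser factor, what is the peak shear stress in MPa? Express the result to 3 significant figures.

1160 MPa

Spring index C = D/d = 81.0/7.6 = 10.6579
K_B = (4C+2)/(4C−3) = 44.632/39.632 = 1.1262
τ₀ = 8FD/(πd³) = 8·2190·81.0/(π·7.6³) = 1.41912e+06/1379.1 = 1029 MPa
τ_max = K·τ₀ = 1.1262 × 1029 = 1158.9 MPa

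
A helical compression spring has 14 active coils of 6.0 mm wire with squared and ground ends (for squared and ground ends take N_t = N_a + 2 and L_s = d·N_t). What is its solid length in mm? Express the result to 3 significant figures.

squared and ground ends: N_t = N_a + 2 = 14 + 2 = 16
L_s = d·N_t = 6.0 × 16 = 96 mm

96.0 mm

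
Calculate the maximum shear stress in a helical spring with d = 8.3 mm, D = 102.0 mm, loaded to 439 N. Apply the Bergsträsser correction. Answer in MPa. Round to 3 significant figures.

Spring index C = D/d = 102.0/8.3 = 12.2892
K_B = (4C+2)/(4C−3) = 51.157/46.157 = 1.1083
τ₀ = 8FD/(πd³) = 8·439·102.0/(π·8.3³) = 358224/1796.3 = 199.42 MPa
τ_max = K·τ₀ = 1.1083 × 199.42 = 221.02 MPa

221 MPa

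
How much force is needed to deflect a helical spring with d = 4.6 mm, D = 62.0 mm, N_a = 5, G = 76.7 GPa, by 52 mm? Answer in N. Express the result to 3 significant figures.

k = Gd⁴/(8D³N_a) = (76.7×10³)(4.6⁴)/(8·62.0³·5) = 3.6024 N/mm
F = k·δ = 3.6024 × 52 = 187.32 N

187 N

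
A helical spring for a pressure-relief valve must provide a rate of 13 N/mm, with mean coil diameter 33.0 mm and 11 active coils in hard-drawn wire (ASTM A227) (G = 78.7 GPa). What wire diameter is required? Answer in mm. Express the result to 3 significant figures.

4.78 mm

d = (8D³N_a·k / G)^(1/4) = (8·33.0³·11·13 / (78.7×10³))^0.25
  = (522.39)^0.25 = 4.7808 mm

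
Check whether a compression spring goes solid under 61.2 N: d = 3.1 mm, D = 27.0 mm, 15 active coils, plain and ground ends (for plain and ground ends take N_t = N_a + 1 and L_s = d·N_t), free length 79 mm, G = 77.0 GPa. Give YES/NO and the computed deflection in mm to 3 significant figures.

NO, δ = 20.3 mm

k = Gd⁴/(8D³N_a) = (77.0×10³)(3.1⁴)/(8·27.0³·15) = 3.0107 N/mm
N_t = 16; L_s = 3.1·16 = 49.6 mm; δ_solid = L₀ − L_s = 79 − 49.6 = 29.4 mm
δ = F/k = 61.2/3.0107 = 20.328 mm
δ < δ_solid → spring does not go solid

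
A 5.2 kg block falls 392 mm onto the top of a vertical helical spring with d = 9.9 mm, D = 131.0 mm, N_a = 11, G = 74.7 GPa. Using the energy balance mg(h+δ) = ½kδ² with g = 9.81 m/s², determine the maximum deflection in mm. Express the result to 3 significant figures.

k = Gd⁴/(8D³N_a) = (74.7×10³)(9.9⁴)/(8·131.0³·11) = 3.6271 N/mm
W = mg = 5.2 × 9.81 = 51.012 N
½kδ² − Wδ − Wh = 0 → δ = (W + √(W² + 2kWh))/k
δ = (51.012 + √(2602.2 + 145062))/3.6271 = (51.012 + 384.27)/3.6271 = 120.01 mm

120 mm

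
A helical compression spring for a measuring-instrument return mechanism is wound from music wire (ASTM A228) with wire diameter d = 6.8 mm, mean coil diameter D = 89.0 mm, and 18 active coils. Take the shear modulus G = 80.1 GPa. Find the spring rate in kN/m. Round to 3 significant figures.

k = Gd⁴/(8D³N_a) = (80.1×10³ × 6.8⁴) / (8 × 89.0³ × 18)
  = 1.71265e+08 / 1.01516e+08 = 1.6871 N/mm

1.69 kN/m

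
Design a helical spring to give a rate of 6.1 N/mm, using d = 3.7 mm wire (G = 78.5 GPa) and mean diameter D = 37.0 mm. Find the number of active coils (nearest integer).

N_a = Gd⁴/(8D³k) = (78.5×10³ × 3.7⁴)/(8 × 37.0³ × 6.1)
    = 1.47122e+07 / 2.47187e+06 = 5.952 → 6 coils

6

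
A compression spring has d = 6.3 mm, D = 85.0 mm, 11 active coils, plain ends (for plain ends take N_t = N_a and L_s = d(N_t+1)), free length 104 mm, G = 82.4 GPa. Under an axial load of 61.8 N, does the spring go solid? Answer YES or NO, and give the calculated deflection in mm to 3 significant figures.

k = Gd⁴/(8D³N_a) = (82.4×10³)(6.3⁴)/(8·85.0³·11) = 2.4019 N/mm
N_t = 11; L_s = 6.3·12 = 75.6 mm; δ_solid = L₀ − L_s = 104 − 75.6 = 28.4 mm
δ = F/k = 61.8/2.4019 = 25.73 mm
δ < δ_solid → spring does not go solid

NO, δ = 25.7 mm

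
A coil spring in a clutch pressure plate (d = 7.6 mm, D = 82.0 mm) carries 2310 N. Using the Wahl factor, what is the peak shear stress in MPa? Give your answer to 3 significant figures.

1250 MPa

Spring index C = D/d = 82.0/7.6 = 10.7895
K_W = (4C−1)/(4C−4) + 0.615/C = 42.158/39.158 + 0.0570 = 1.1336
τ₀ = 8FD/(πd³) = 8·2310·82.0/(π·7.6³) = 1.51536e+06/1379.1 = 1098.8 MPa
τ_max = K·τ₀ = 1.1336 × 1098.8 = 1245.6 MPa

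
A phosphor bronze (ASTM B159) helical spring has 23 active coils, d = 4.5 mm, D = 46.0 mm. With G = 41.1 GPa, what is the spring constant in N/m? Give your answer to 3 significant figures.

941 N/m

k = Gd⁴/(8D³N_a) = (41.1×10³ × 4.5⁴) / (8 × 46.0³ × 23)
  = 1.68536e+07 / 1.79098e+07 = 0.94102 N/mm = 941.02 N/m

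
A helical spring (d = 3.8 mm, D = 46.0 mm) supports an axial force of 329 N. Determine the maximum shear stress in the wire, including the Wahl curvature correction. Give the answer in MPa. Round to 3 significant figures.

Spring index C = D/d = 46.0/3.8 = 12.1053
K_W = (4C−1)/(4C−4) + 0.615/C = 47.421/44.421 + 0.0508 = 1.1183
τ₀ = 8FD/(πd³) = 8·329·46.0/(π·3.8³) = 121072/172.39 = 702.33 MPa
τ_max = K·τ₀ = 1.1183 × 702.33 = 785.45 MPa

785 MPa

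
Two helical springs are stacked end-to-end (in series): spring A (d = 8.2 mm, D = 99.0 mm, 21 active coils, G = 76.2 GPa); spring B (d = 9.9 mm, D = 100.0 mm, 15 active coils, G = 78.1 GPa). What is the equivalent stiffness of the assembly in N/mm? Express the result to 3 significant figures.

1.58 N/mm

k_A = Gd⁴/(8D³N_a) = (76.2×10³)(8.2⁴)/(8·99.0³·21) = 2.1135 N/mm
k_B = Gd⁴/(8D³N_a) = (78.1×10³)(9.9⁴)/(8·100.0³·15) = 6.2519 N/mm
Series: 1/k_eq = 1/2.1135 + 1/6.2519 = 0.63311; k_eq = 1.5795 N/mm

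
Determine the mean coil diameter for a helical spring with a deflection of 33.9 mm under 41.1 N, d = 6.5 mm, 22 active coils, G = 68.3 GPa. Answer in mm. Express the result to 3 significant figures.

Required rate k = F/δ = 41.1/33.9 = 1.2124 N/mm
D = (Gd⁴/(8N_a·k))^(1/3) = (68.3×10³·6.5⁴/(8·22·1.2124))^(1/3)
  = (571373)^(1/3) = 82.9799 mm

83.0 mm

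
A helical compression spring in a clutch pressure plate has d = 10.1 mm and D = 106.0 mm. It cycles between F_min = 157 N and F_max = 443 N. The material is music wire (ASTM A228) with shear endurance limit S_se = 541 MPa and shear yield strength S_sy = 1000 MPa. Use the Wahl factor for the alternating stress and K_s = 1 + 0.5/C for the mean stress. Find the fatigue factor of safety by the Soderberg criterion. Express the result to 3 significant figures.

C = D/d = 106.0/10.1 = 10.4950; K_W = (4C−1)/(4C−4)+0.615/C = 1.1376; K_s = 1+0.5/C = 1.0476
F_a = (F_max−F_min)/2 = 143 N; F_m = (F_max+F_min)/2 = 300 N
τ_a = K_W·8F_aD/(πd³) = 1.1376 × 37.464 = 42.619 MPa
τ_m = K_s·8F_mD/(πd³) = 1.0476 × 78.596 = 82.341 MPa
Soderberg: 1/n_f = τ_a/S_se + τ_m/S_sy = 42.619/541 + 82.341/1000 = 0.07878 + 0.08234 = 0.16112
n_f = 1/0.16112 = 6.207

6.21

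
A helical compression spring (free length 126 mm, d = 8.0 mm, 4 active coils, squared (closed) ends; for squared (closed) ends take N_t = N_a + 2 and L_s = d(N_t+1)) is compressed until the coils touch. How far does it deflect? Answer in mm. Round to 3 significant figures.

N_t = 6; L_s = 8.0·7 = 56 mm
δ_solid = L₀ − L_s = 126 − 56 = 70 mm

70.0 mm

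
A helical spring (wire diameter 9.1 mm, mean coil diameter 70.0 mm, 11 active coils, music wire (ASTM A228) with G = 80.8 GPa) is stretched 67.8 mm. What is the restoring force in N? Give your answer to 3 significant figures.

k = Gd⁴/(8D³N_a) = (80.8×10³)(9.1⁴)/(8·70.0³·11) = 18.357 N/mm
F = k·δ = 18.357 × 67.8 = 1244.6 N

1240 N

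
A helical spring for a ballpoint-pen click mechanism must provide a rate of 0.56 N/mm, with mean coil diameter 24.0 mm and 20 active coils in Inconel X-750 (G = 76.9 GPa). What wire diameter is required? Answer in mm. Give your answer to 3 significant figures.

2.00 mm

d = (8D³N_a·k / G)^(1/4) = (8·24.0³·20·0.56 / (76.9×10³))^0.25
  = (16.107)^0.25 = 2.0033 mm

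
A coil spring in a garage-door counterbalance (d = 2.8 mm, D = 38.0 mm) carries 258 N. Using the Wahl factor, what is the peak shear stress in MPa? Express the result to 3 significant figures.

1260 MPa

Spring index C = D/d = 38.0/2.8 = 13.5714
K_W = (4C−1)/(4C−4) + 0.615/C = 53.286/50.286 + 0.0453 = 1.1050
τ₀ = 8FD/(πd³) = 8·258·38.0/(π·2.8³) = 78432/68.964 = 1137.3 MPa
τ_max = K·τ₀ = 1.1050 × 1137.3 = 1256.7 MPa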